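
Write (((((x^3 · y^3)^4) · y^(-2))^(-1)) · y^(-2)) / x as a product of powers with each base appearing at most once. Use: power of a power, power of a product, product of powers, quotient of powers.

(((((x^3 · y^3)^4) · y^(-2))^(-1)) · y^(-2)) / x
= (((((x^3 · y^3)^4)^(-1)) · ((y^(-2))^(-1))) · y^(-2)) / x    [power of a product]
= ((((x^3 · y^3)^(-4)) · ((y^(-2))^(-1))) · y^(-2)) / x    [power of a power]
= (((((x^3)^(-4)) · ((y^3)^(-4))) · ((y^(-2))^(-1))) · y^(-2)) / x    [power of a product]
= (((x^(-12) · ((y^3)^(-4))) · ((y^(-2))^(-1))) · y^(-2)) / x    [power of a power]
= (((x^(-12) · y^(-12)) · ((y^(-2))^(-1))) · y^(-2)) / x    [power of a power]
= (((x^(-12) · y^(-12)) · y^2) · y^(-2)) / x    [power of a power]
= x^(-13)·y^(-12)    [quotient of powers; product of powers]

x^(-13)·y^(-12)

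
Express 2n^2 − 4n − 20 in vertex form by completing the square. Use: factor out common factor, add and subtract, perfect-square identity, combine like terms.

2(n − 1)^2 − 22

2n^2 − 4n − 20
= 2(n^2 − 2n) − 20    [factor out 2 from the n-terms]
= 2(n^2 − 2n + 1 − 1) − 20    [add and subtract 1 inside the bracket]
= 2(n − 1)^2 − 2 − 20    [perfect-square identity]
= 2(n − 1)^2 − 22    [combine constants]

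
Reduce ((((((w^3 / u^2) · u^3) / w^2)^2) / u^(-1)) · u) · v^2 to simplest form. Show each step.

u^4v^2w^2

((((((w^3 / u^2) · u^3) / w^2)^2) / u^(-1)) · u) · v^2
= ((((((w^3 / u^2) · u^3)^2) / ((w^2)^2)) / u^(-1)) · u) · v^2    [power of a quotient]
= ((((((w^3 / u^2)^2) · ((u^3)^2)) / ((w^2)^2)) / u^(-1)) · u) · v^2    [power of a product]
= (((((((w^3)^2) / ((u^2)^2)) · ((u^3)^2)) / ((w^2)^2)) / u^(-1)) · u) · v^2    [power of a quotient]
= (((((w^6 / ((u^2)^2)) · ((u^3)^2)) / ((w^2)^2)) / u^(-1)) · u) · v^2    [power of a power]
= (((((w^6 / u^4) · ((u^3)^2)) / ((w^2)^2)) / u^(-1)) · u) · v^2    [power of a power]
= (((((w^6 / u^4) · u^6) / ((w^2)^2)) / u^(-1)) · u) · v^2    [power of a power]
= (((((w^6 / u^4) · u^6) / w^4) / u^(-1)) · u) · v^2    [power of a power]
= u^4v^2w^2    [quotient of powers; product of powers]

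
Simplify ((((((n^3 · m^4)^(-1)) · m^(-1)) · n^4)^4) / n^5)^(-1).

m^20n

((((((n^3 · m^4)^(-1)) · m^(-1)) · n^4)^4) / n^5)^(-1)
= ((((((n^3 · m^4)^(-1)) · m^(-1)) · n^4)^4)^(-1)) / ((n^5)^(-1))    [power of a quotient]
= (((((n^3 · m^4)^(-1)) · m^(-1)) · n^4)^(-4)) / ((n^5)^(-1))    [power of a power]
= (((((n^3 · m^4)^(-1)) · m^(-1))^(-4)) · ((n^4)^(-4))) / ((n^5)^(-1))    [power of a product]
= (((((n^3 · m^4)^(-1))^(-4)) · ((m^(-1))^(-4))) · ((n^4)^(-4))) / ((n^5)^(-1))    [power of a product]
= ((((n^3 · m^4)^4) · ((m^(-1))^(-4))) · ((n^4)^(-4))) / ((n^5)^(-1))    [power of a power]
= (((((n^3)^4) · ((m^4)^4)) · ((m^(-1))^(-4))) · ((n^4)^(-4))) / ((n^5)^(-1))    [power of a product]
= (((n^12 · ((m^4)^4)) · ((m^(-1))^(-4))) · ((n^4)^(-4))) / ((n^5)^(-1))    [power of a power]
= (((n^12 · m^16) · ((m^(-1))^(-4))) · ((n^4)^(-4))) / ((n^5)^(-1))    [power of a power]
= (((n^12 · m^16) · m^4) · ((n^4)^(-4))) / ((n^5)^(-1))    [power of a power]
= (((n^12 · m^16) · m^4) · n^(-16)) / ((n^5)^(-1))    [power of a power]
= (((n^12 · m^16) · m^4) · n^(-16)) / n^(-5)    [power of a power]
= m^20n    [quotient of powers; product of powers]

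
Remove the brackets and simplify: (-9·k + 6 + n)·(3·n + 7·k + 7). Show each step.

(-9·k + 6 + n)·(3·n + 7·k + 7)
= -27·k·n - 63·k² - 63·k + 18·n + 42·k + 42 + 3·n² + 7·k·n + 7·n    [distributive law]
= -20·k·n - 63·k² - 21·k + 25·n + 42 + 3·n²    [combine like terms]

-20·k·n - 63·k² - 21·k + 25·n + 42 + 3·n²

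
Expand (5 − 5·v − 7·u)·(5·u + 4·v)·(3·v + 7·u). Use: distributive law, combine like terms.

215·u·v + 175·u^2 + 60·v^2 − 299·u·v^2 − 476·u^2·v − 60·v^3 − 245·u^3

(5 − 5·v − 7·u)·(5·u + 4·v)·(3·v + 7·u)
= (25·u + 20·v − 25·u·v − 20·v^2 − 35·u^2 − 28·u·v)·(3·v + 7·u)    [distributive law]
= (25·u + 20·v − 53·u·v − 20·v^2 − 35·u^2)·(3·v + 7·u)    [combine like terms]
= 75·u·v + 175·u^2 + 60·v^2 + 140·u·v − 159·u·v^2 − 371·u^2·v − 60·v^3 − 140·u·v^2 − 105·u^2·v − 245·u^3    [distributive law]
= 215·u·v + 175·u^2 + 60·v^2 − 299·u·v^2 − 476·u^2·v − 60·v^3 − 245·u^3    [combine like terms]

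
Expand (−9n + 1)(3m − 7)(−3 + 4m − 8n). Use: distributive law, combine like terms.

(−9n + 1)(3m − 7)(−3 + 4m − 8n)
= (−27mn + 63n + 3m − 7)(−3 + 4m − 8n)    [distributive law]
= 81mn − 108m^2n + 216mn^2 − 189n + 252mn − 504n^2 − 9m + 12m^2 − 24mn + 21 − 28m + 56n    [distributive law]
= 309mn − 108m^2n + 216mn^2 − 133n − 504n^2 − 37m + 12m^2 + 21    [combine like terms]

309mn − 108m^2n + 216mn^2 − 133n − 504n^2 − 37m + 12m^2 + 21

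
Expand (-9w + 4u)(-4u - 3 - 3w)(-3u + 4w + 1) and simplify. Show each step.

(-9w + 4u)(-4u - 3 - 3w)(-3u + 4w + 1)
= (36uw + 27w + 27w² - 16u² - 12u - 12uw)(-3u + 4w + 1)    [distributive law]
= (24uw + 27w + 27w² - 16u² - 12u)(-3u + 4w + 1)    [combine like terms]
= -72u²w + 96uw² + 24uw - 81uw + 108w² + 27w - 81uw² + 108w³ + 27w² + 48u³ - 64u²w - 16u² + 36u² - 48uw - 12u    [distributive law]
= -136u²w + 15uw² - 105uw + 135w² + 27w + 108w³ + 48u³ + 20u² - 12u    [combine like terms]

-136u²w + 15uw² - 105uw + 135w² + 27w + 108w³ + 48u³ + 20u² - 12u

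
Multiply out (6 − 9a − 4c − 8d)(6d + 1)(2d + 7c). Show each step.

(6 − 9a − 4c − 8d)(6d + 1)(2d + 7c)
= (36d + 6 − 54ad − 9a − 24cd − 4c − 48d^2 − 8d)(2d + 7c)    [distributive law]
= (28d + 6 − 54ad − 9a − 24cd − 4c − 48d^2)(2d + 7c)    [combine like terms]
= 56d^2 + 196cd + 12d + 42c − 108ad^2 − 378acd − 18ad − 63ac − 48cd^2 − 168c^2d − 8cd − 28c^2 − 96d^3 − 336cd^2    [distributive law]
= 56d^2 + 188cd + 12d + 42c − 108ad^2 − 378acd − 18ad − 63ac − 384cd^2 − 168c^2d − 28c^2 − 96d^3    [combine like terms]

56d^2 + 188cd + 12d + 42c − 108ad^2 − 378acd − 18ad − 63ac − 384cd^2 − 168c^2d − 28c^2 − 96d^3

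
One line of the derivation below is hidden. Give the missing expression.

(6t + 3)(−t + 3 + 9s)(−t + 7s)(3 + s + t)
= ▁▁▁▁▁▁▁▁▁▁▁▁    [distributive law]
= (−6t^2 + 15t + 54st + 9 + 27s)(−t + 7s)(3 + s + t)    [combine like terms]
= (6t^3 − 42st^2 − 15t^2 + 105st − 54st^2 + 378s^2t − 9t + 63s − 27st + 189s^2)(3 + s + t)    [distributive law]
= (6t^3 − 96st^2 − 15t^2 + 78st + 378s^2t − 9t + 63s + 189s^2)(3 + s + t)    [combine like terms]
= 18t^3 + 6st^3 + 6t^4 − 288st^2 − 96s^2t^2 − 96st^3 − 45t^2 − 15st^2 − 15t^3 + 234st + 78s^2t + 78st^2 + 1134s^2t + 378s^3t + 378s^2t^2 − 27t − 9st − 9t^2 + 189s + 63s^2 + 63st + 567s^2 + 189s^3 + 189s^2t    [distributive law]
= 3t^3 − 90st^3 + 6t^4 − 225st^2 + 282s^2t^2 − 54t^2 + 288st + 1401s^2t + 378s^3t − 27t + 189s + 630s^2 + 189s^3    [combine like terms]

After distributive law, the bracketed line is:

(−6t^2 + 18t + 54st − 3t + 9 + 27s)(−t + 7s)(3 + s + t)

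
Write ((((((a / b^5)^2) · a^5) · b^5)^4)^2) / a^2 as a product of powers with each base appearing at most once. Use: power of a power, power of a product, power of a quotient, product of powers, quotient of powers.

a^54b^(-40)

((((((a / b^5)^2) · a^5) · b^5)^4)^2) / a^2
= (((((a / b^5)^2) · a^5) · b^5)^8) / a^2    [power of a power]
= (((((a / b^5)^2) · a^5)^8) · ((b^5)^8)) / a^2    [power of a product]
= (((((a / b^5)^2)^8) · ((a^5)^8)) · ((b^5)^8)) / a^2    [power of a product]
= ((((a / b^5)^16) · ((a^5)^8)) · ((b^5)^8)) / a^2    [power of a power]
= ((((a^16) / ((b^5)^16)) · ((a^5)^8)) · ((b^5)^8)) / a^2    [power of a quotient]
= (((a^16 / b^80) · ((a^5)^8)) · ((b^5)^8)) / a^2    [power of a power]
= (((a^16 / b^80) · a^40) · ((b^5)^8)) / a^2    [power of a power]
= (((a^16 / b^80) · a^40) · b^40) / a^2    [power of a power]
= a^54b^(-40)    [quotient of powers; product of powers]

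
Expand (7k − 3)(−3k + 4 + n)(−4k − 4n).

84k³ + 56k²n − 148k² − 136kn − 28kn² + 48k + 48n + 12n²

(7k − 3)(−3k + 4 + n)(−4k − 4n)
= (−21k² + 28k + 7kn + 9k − 12 − 3n)(−4k − 4n)    [distributive law]
= (−21k² + 37k + 7kn − 12 − 3n)(−4k − 4n)    [combine like terms]
= 84k³ + 84k²n − 148k² − 148kn − 28k²n − 28kn² + 48k + 48n + 12kn + 12n²    [distributive law]
= 84k³ + 56k²n − 148k² − 136kn − 28kn² + 48k + 48n + 12n²    [combine like terms]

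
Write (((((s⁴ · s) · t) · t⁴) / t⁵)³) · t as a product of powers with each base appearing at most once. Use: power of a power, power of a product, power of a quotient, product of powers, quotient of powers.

s¹⁵t

(((((s⁴ · s) · t) · t⁴) / t⁵)³) · t
= (((((s⁴ · s) · t) · t⁴)³) / ((t⁵)³)) · t    [power of a quotient]
= (((((s⁴ · s) · t)³) · ((t⁴)³)) / ((t⁵)³)) · t    [power of a product]
= (((((s⁴ · s)³) · (t³)) · ((t⁴)³)) / ((t⁵)³)) · t    [power of a product]
= ((((((s⁴)³) · (s³)) · (t³)) · ((t⁴)³)) / ((t⁵)³)) · t    [power of a product]
= ((((s¹² · (s³)) · (t³)) · ((t⁴)³)) / ((t⁵)³)) · t    [power of a power]
= (((s¹⁵ · (t³)) · ((t⁴)³)) / ((t⁵)³)) · t    [product of powers]
= (((s¹⁵ · t³) · t¹²) / ((t⁵)³)) · t    [power of a power]
= (((s¹⁵ · t³) · t¹²) / t¹⁵) · t    [power of a power]
= s¹⁵t    [quotient of powers; product of powers]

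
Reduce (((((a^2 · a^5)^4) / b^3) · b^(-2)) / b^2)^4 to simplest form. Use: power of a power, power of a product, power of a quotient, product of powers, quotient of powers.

(((((a^2 · a^5)^4) / b^3) · b^(-2)) / b^2)^4
= (((((a^2 · a^5)^4) / b^3) · b^(-2))^4) / ((b^2)^4)    [power of a quotient]
= (((((a^2 · a^5)^4) / b^3)^4) · ((b^(-2))^4)) / ((b^2)^4)    [power of a product]
= (((((a^2 · a^5)^4)^4) / ((b^3)^4)) · ((b^(-2))^4)) / ((b^2)^4)    [power of a quotient]
= ((((a^2 · a^5)^16) / ((b^3)^4)) · ((b^(-2))^4)) / ((b^2)^4)    [power of a power]
= (((((a^2)^16) · ((a^5)^16)) / ((b^3)^4)) · ((b^(-2))^4)) / ((b^2)^4)    [power of a product]
= (((a^32 · ((a^5)^16)) / ((b^3)^4)) · ((b^(-2))^4)) / ((b^2)^4)    [power of a power]
= (((a^32 · a^80) / ((b^3)^4)) · ((b^(-2))^4)) / ((b^2)^4)    [power of a power]
= ((a^112 / ((b^3)^4)) · ((b^(-2))^4)) / ((b^2)^4)    [product of powers]
= ((a^112 / b^12) · ((b^(-2))^4)) / ((b^2)^4)    [power of a power]
= ((a^112 / b^12) · b^(-8)) / ((b^2)^4)    [power of a power]
= ((a^112 / b^12) · b^(-8)) / b^8    [power of a power]
= a^112b^(-28)    [quotient of powers; product of powers]

a^112b^(-28)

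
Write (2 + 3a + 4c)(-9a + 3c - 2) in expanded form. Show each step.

(2 + 3a + 4c)(-9a + 3c - 2)
= -18a + 6c - 4 - 27a² + 9ac - 6a - 36ac + 12c² - 8c    [distributive law]
= -24a - 2c - 4 - 27a² - 27ac + 12c²    [combine like terms]

-24a - 2c - 4 - 27a² - 27ac + 12c²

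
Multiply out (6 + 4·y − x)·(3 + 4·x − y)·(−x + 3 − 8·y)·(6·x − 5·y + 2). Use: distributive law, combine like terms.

(6 + 4·y − x)·(3 + 4·x − y)·(−x + 3 − 8·y)·(6·x − 5·y + 2)
= (18 + 24·x − 6·y + 12·y + 16·x·y − 4·y^2 − 3·x − 4·x^2 + x·y)·(−x + 3 − 8·y)·(6·x − 5·y + 2)    [distributive law]
= (18 + 21·x + 6·y + 17·x·y − 4·y^2 − 4·x^2)·(−x + 3 − 8·y)·(6·x − 5·y + 2)    [combine like terms]
= (−18·x + 54 − 144·y − 21·x^2 + 63·x − 168·x·y − 6·x·y + 18·y − 48·y^2 − 17·x^2·y + 51·x·y − 136·x·y^2 + 4·x·y^2 − 12·y^2 + 32·y^3 + 4·x^3 − 12·x^2 + 32·x^2·y)·(6·x − 5·y + 2)    [distributive law]
= (45·x + 54 − 126·y − 33·x^2 − 123·x·y − 60·y^2 + 15·x^2·y − 132·x·y^2 + 32·y^3 + 4·x^3)·(6·x − 5·y + 2)    [combine like terms]
= 270·x^2 − 225·x·y + 90·x + 324·x − 270·y + 108 − 756·x·y + 630·y^2 − 252·y − 198·x^3 + 165·x^2·y − 66·x^2 − 738·x^2·y + 615·x·y^2 − 246·x·y − 360·x·y^2 + 300·y^3 − 120·y^2 + 90·x^3·y − 75·x^2·y^2 + 30·x^2·y − 792·x^2·y^2 + 660·x·y^3 − 264·x·y^2 + 192·x·y^3 − 160·y^4 + 64·y^3 + 24·x^4 − 20·x^3·y + 8·x^3    [distributive law]
= 204·x^2 − 1227·x·y + 414·x − 522·y + 108 + 510·y^2 − 190·x^3 − 543·x^2·y − 9·x·y^2 + 364·y^3 + 70·x^3·y − 867·x^2·y^2 + 852·x·y^3 − 160·y^4 + 24·x^4    [combine like terms]

204·x^2 − 1227·x·y + 414·x − 522·y + 108 + 510·y^2 − 190·x^3 − 543·x^2·y − 9·x·y^2 + 364·y^3 + 70·x^3·y − 867·x^2·y^2 + 852·x·y^3 − 160·y^4 + 24·x^4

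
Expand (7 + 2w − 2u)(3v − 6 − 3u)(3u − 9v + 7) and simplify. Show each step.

(7 + 2w − 2u)(3v − 6 − 3u)(3u − 9v + 7)
= (21v − 42 − 21u + 6vw − 12w − 6uw − 6uv + 12u + 6u^2)(3u − 9v + 7)    [distributive law]
= (21v − 42 − 9u + 6vw − 12w − 6uw − 6uv + 6u^2)(3u − 9v + 7)    [combine like terms]
= 63uv − 189v^2 + 147v − 126u + 378v − 294 − 27u^2 + 81uv − 63u + 18uvw − 54v^2w + 42vw − 36uw + 108vw − 84w − 18u^2w + 54uvw − 42uw − 18u^2v + 54uv^2 − 42uv + 18u^3 − 54u^2v + 42u^2    [distributive law]
= 102uv − 189v^2 + 525v − 189u − 294 + 15u^2 + 72uvw − 54v^2w + 150vw − 78uw − 84w − 18u^2w − 72u^2v + 54uv^2 + 18u^3    [combine like terms]

102uv − 189v^2 + 525v − 189u − 294 + 15u^2 + 72uvw − 54v^2w + 150vw − 78uw − 84w − 18u^2w − 72u^2v + 54uv^2 + 18u^3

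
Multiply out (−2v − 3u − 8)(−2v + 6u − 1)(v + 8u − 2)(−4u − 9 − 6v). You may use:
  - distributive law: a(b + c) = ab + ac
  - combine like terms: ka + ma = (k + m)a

(−2v − 3u − 8)(−2v + 6u − 1)(v + 8u − 2)(−4u − 9 − 6v)
= (4v² − 12uv + 2v + 6uv − 18u² + 3u + 16v − 48u + 8)(v + 8u − 2)(−4u − 9 − 6v)    [distributive law]
= (4v² − 6uv + 18v − 18u² − 45u + 8)(v + 8u − 2)(−4u − 9 − 6v)    [combine like terms]
= (4v³ + 32uv² − 8v² − 6uv² − 48u²v + 12uv + 18v² + 144uv − 36v − 18u²v − 144u³ + 36u² − 45uv − 360u² + 90u + 8v + 64u − 16)(−4u − 9 − 6v)    [distributive law]
= (4v³ + 26uv² + 10v² − 66u²v + 111uv − 28v − 144u³ − 324u² + 154u − 16)(−4u − 9 − 6v)    [combine like terms]
= −16uv³ − 36v³ − 24v⁴ − 104u²v² − 234uv² − 156uv³ − 40uv² − 90v² − 60v³ + 264u³v + 594u²v + 396u²v² − 444u²v − 999uv − 666uv² + 112uv + 252v + 168v² + 576u⁴ + 1296u³ + 864u³v + 1296u³ + 2916u² + 1944u²v − 616u² − 1386u − 924uv + 64u + 144 + 96v    [distributive law]
= −172uv³ − 96v³ − 24v⁴ + 292u²v² − 940uv² + 78v² + 1128u³v + 2094u²v − 1811uv + 348v + 576u⁴ + 2592u³ + 2300u² − 1322u + 144    [combine like terms]

−172uv³ − 96v³ − 24v⁴ + 292u²v² − 940uv² + 78v² + 1128u³v + 2094u²v − 1811uv + 348v + 576u⁴ + 2592u³ + 2300u² − 1322u + 144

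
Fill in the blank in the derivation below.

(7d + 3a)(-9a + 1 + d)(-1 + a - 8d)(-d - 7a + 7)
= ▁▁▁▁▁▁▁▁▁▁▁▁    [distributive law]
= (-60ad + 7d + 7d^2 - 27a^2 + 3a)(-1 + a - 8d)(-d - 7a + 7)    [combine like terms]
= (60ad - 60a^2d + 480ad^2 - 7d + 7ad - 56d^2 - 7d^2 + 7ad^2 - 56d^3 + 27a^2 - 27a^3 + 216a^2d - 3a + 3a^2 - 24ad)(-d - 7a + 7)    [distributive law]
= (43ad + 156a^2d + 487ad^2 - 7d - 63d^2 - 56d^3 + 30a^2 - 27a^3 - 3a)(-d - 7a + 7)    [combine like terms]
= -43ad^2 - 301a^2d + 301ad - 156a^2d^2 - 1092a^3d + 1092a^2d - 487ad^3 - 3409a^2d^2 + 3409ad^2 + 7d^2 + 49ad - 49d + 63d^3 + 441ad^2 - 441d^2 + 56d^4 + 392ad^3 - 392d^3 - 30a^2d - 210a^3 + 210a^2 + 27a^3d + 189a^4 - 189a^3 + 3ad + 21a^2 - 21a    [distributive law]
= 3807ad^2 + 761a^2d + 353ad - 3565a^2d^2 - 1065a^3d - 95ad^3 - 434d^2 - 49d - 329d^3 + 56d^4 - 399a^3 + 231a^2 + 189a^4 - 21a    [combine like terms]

By distributive law:

(-63ad + 7d + 7d^2 - 27a^2 + 3a + 3ad)(-1 + a - 8d)(-d - 7a + 7)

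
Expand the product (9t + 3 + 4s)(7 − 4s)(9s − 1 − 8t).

475st − 231t − 504t^2 − 196s^2t + 288st^2 + 173s − 21 + 160s^2 − 144s^3

(9t + 3 + 4s)(7 − 4s)(9s − 1 − 8t)
= (63t − 36st + 21 − 12s + 28s − 16s^2)(9s − 1 − 8t)    [distributive law]
= (63t − 36st + 21 + 16s − 16s^2)(9s − 1 − 8t)    [combine like terms]
= 567st − 63t − 504t^2 − 324s^2t + 36st + 288st^2 + 189s − 21 − 168t + 144s^2 − 16s − 128st − 144s^3 + 16s^2 + 128s^2t    [distributive law]
= 475st − 231t − 504t^2 − 196s^2t + 288st^2 + 173s − 21 + 160s^2 − 144s^3    [combine like terms]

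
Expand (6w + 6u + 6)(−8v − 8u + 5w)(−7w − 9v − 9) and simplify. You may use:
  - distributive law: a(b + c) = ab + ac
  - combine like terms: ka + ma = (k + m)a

66vw² + 432v²w + 498vw + 126uw² + 498uvw + 498uw − 210w³ − 480w² + 432uv² + 864uv + 336u²w + 432u²v + 432u² + 432v² + 432v + 432u − 270w

(6w + 6u + 6)(−8v − 8u + 5w)(−7w − 9v − 9)
= (−48vw − 48uw + 30w² − 48uv − 48u² + 30uw − 48v − 48u + 30w)(−7w − 9v − 9)    [distributive law]
= (−48vw − 18uw + 30w² − 48uv − 48u² − 48v − 48u + 30w)(−7w − 9v − 9)    [combine like terms]
= 336vw² + 432v²w + 432vw + 126uw² + 162uvw + 162uw − 210w³ − 270vw² − 270w² + 336uvw + 432uv² + 432uv + 336u²w + 432u²v + 432u² + 336vw + 432v² + 432v + 336uw + 432uv + 432u − 210w² − 270vw − 270w    [distributive law]
= 66vw² + 432v²w + 498vw + 126uw² + 498uvw + 498uw − 210w³ − 480w² + 432uv² + 864uv + 336u²w + 432u²v + 432u² + 432v² + 432v + 432u − 270w    [combine like terms]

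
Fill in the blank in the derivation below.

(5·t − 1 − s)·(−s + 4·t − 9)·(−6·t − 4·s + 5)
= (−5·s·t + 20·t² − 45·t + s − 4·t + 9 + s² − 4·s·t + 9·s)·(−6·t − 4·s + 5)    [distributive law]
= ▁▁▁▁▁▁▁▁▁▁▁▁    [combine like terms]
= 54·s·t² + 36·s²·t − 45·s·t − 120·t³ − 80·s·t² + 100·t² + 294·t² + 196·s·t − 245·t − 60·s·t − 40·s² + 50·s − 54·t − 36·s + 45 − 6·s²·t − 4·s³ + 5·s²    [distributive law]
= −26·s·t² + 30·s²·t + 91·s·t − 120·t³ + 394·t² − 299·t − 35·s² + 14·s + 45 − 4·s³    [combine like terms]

By combine like terms:

(−9·s·t + 20·t² − 49·t + 10·s + 9 + s²)·(−6·t − 4·s + 5)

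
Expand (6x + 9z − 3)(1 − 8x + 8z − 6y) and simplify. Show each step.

(6x + 9z − 3)(1 − 8x + 8z − 6y)
= 6x − 48x^2 + 48xz − 36xy + 9z − 72xz + 72z^2 − 54yz − 3 + 24x − 24z + 18y    [distributive law]
= 30x − 48x^2 − 24xz − 36xy − 15z + 72z^2 − 54yz − 3 + 18y    [combine like terms]

30x − 48x^2 − 24xz − 36xy − 15z + 72z^2 − 54yz − 3 + 18y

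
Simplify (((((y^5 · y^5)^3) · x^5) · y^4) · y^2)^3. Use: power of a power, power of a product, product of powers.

x^15y^108

(((((y^5 · y^5)^3) · x^5) · y^4) · y^2)^3
= (((((y^5 · y^5)^3) · x^5) · y^4)^3) · ((y^2)^3)    [power of a product]
= (((((y^5 · y^5)^3) · x^5)^3) · ((y^4)^3)) · ((y^2)^3)    [power of a product]
= (((((y^5 · y^5)^3)^3) · ((x^5)^3)) · ((y^4)^3)) · ((y^2)^3)    [power of a product]
= ((((y^5 · y^5)^9) · ((x^5)^3)) · ((y^4)^3)) · ((y^2)^3)    [power of a power]
= (((((y^5)^9) · ((y^5)^9)) · ((x^5)^3)) · ((y^4)^3)) · ((y^2)^3)    [power of a product]
= (((y^45 · ((y^5)^9)) · ((x^5)^3)) · ((y^4)^3)) · ((y^2)^3)    [power of a power]
= (((y^45 · y^45) · ((x^5)^3)) · ((y^4)^3)) · ((y^2)^3)    [power of a power]
= ((y^90 · ((x^5)^3)) · ((y^4)^3)) · ((y^2)^3)    [product of powers]
= ((y^90 · x^15) · ((y^4)^3)) · ((y^2)^3)    [power of a power]
= ((y^90 · x^15) · y^12) · ((y^2)^3)    [power of a power]
= ((y^90 · x^15) · y^12) · y^6    [power of a power]
= x^15y^108    [product of powers]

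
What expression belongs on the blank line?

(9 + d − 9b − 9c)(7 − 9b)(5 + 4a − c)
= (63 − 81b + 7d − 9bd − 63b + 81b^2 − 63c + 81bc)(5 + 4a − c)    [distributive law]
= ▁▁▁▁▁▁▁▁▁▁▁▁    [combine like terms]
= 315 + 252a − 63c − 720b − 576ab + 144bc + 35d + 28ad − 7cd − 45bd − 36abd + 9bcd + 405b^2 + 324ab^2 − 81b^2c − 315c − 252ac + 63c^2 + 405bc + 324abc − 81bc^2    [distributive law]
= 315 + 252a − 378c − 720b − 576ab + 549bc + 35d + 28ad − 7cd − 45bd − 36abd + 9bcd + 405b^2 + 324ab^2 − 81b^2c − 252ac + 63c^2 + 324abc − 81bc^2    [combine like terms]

By combine like terms:

(63 − 144b + 7d − 9bd + 81b^2 − 63c + 81bc)(5 + 4a − c)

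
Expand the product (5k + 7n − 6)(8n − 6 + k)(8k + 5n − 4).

401k²n + 683kn² − 1088kn − 308k² + 432k + 40k³ + 280n³ − 674n² + 540n − 144

(5k + 7n − 6)(8n − 6 + k)(8k + 5n − 4)
= (40kn − 30k + 5k² + 56n² − 42n + 7kn − 48n + 36 − 6k)(8k + 5n − 4)    [distributive law]
= (47kn − 36k + 5k² + 56n² − 90n + 36)(8k + 5n − 4)    [combine like terms]
= 376k²n + 235kn² − 188kn − 288k² − 180kn + 144k + 40k³ + 25k²n − 20k² + 448kn² + 280n³ − 224n² − 720kn − 450n² + 360n + 288k + 180n − 144    [distributive law]
= 401k²n + 683kn² − 1088kn − 308k² + 432k + 40k³ + 280n³ − 674n² + 540n − 144    [combine like terms]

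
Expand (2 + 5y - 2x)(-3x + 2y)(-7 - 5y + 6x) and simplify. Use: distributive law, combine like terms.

42x + 187xy - 78x^2 - 28y - 90y^2 + 155xy^2 - 144x^2y - 50y^3 + 36x^3

(2 + 5y - 2x)(-3x + 2y)(-7 - 5y + 6x)
= (-6x + 4y - 15xy + 10y^2 + 6x^2 - 4xy)(-7 - 5y + 6x)    [distributive law]
= (-6x + 4y - 19xy + 10y^2 + 6x^2)(-7 - 5y + 6x)    [combine like terms]
= 42x + 30xy - 36x^2 - 28y - 20y^2 + 24xy + 133xy + 95xy^2 - 114x^2y - 70y^2 - 50y^3 + 60xy^2 - 42x^2 - 30x^2y + 36x^3    [distributive law]
= 42x + 187xy - 78x^2 - 28y - 90y^2 + 155xy^2 - 144x^2y - 50y^3 + 36x^3    [combine like terms]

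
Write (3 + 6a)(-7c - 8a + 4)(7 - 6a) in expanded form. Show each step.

-147c - 168ac + 84 - 72a + 252a²c - 336a² + 288a³

(3 + 6a)(-7c - 8a + 4)(7 - 6a)
= (-21c - 24a + 12 - 42ac - 48a² + 24a)(7 - 6a)    [distributive law]
= (-21c + 12 - 42ac - 48a²)(7 - 6a)    [combine like terms]
= -147c + 126ac + 84 - 72a - 294ac + 252a²c - 336a² + 288a³    [distributive law]
= -147c - 168ac + 84 - 72a + 252a²c - 336a² + 288a³    [combine like terms]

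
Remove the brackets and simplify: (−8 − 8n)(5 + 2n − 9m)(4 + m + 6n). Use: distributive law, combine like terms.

−160 + 248m − 464n + 664mn − 400n^2 + 72m^2 + 416mn^2 − 96n^3 + 72m^2n

(−8 − 8n)(5 + 2n − 9m)(4 + m + 6n)
= (−40 − 16n + 72m − 40n − 16n^2 + 72mn)(4 + m + 6n)    [distributive law]
= (−40 − 56n + 72m − 16n^2 + 72mn)(4 + m + 6n)    [combine like terms]
= −160 − 40m − 240n − 224n − 56mn − 336n^2 + 288m + 72m^2 + 432mn − 64n^2 − 16mn^2 − 96n^3 + 288mn + 72m^2n + 432mn^2    [distributive law]
= −160 + 248m − 464n + 664mn − 400n^2 + 72m^2 + 416mn^2 − 96n^3 + 72m^2n    [combine like terms]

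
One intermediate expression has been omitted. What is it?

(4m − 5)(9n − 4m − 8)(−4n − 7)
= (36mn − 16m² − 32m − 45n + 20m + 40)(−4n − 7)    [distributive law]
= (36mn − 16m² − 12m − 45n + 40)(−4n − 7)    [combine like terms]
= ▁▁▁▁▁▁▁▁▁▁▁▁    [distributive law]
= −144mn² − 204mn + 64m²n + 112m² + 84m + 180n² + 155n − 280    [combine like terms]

By distributive law:

−144mn² − 252mn + 64m²n + 112m² + 48mn + 84m + 180n² + 315n − 160n − 280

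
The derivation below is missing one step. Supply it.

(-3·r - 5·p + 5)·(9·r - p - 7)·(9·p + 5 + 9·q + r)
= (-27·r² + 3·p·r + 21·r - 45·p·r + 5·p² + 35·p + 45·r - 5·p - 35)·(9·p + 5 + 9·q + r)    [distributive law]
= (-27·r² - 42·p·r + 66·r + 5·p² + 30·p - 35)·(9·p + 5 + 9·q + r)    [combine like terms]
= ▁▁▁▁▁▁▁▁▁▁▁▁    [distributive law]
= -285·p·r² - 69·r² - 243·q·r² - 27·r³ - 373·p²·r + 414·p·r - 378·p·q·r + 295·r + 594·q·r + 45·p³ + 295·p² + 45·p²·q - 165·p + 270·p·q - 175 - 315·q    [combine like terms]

Applying distributive law to the line above:

-243·p·r² - 135·r² - 243·q·r² - 27·r³ - 378·p²·r - 210·p·r - 378·p·q·r - 42·p·r² + 594·p·r + 330·r + 594·q·r + 66·r² + 45·p³ + 25·p² + 45·p²·q + 5·p²·r + 270·p² + 150·p + 270·p·q + 30·p·r - 315·p - 175 - 315·q - 35·r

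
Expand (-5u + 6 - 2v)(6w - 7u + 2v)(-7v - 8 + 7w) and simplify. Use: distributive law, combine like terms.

(-5u + 6 - 2v)(6w - 7u + 2v)(-7v - 8 + 7w)
= (-30uw + 35u^2 - 10uv + 36w - 42u + 12v - 12vw + 14uv - 4v^2)(-7v - 8 + 7w)    [distributive law]
= (-30uw + 35u^2 + 4uv + 36w - 42u + 12v - 12vw - 4v^2)(-7v - 8 + 7w)    [combine like terms]
= 210uvw + 240uw - 210uw^2 - 245u^2v - 280u^2 + 245u^2w - 28uv^2 - 32uv + 28uvw - 252vw - 288w + 252w^2 + 294uv + 336u - 294uw - 84v^2 - 96v + 84vw + 84v^2w + 96vw - 84vw^2 + 28v^3 + 32v^2 - 28v^2w    [distributive law]
= 238uvw - 54uw - 210uw^2 - 245u^2v - 280u^2 + 245u^2w - 28uv^2 + 262uv - 72vw - 288w + 252w^2 + 336u - 52v^2 - 96v + 56v^2w - 84vw^2 + 28v^3    [combine like terms]

238uvw - 54uw - 210uw^2 - 245u^2v - 280u^2 + 245u^2w - 28uv^2 + 262uv - 72vw - 288w + 252w^2 + 336u - 52v^2 - 96v + 56v^2w - 84vw^2 + 28v^3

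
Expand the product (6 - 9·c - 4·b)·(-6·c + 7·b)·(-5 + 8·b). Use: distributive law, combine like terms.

180·c - 93·b·c - 210·b + 476·b^2 - 270·c^2 + 432·b·c^2 - 312·b^2·c - 224·b^3

(6 - 9·c - 4·b)·(-6·c + 7·b)·(-5 + 8·b)
= (-36·c + 42·b + 54·c^2 - 63·b·c + 24·b·c - 28·b^2)·(-5 + 8·b)    [distributive law]
= (-36·c + 42·b + 54·c^2 - 39·b·c - 28·b^2)·(-5 + 8·b)    [combine like terms]
= 180·c - 288·b·c - 210·b + 336·b^2 - 270·c^2 + 432·b·c^2 + 195·b·c - 312·b^2·c + 140·b^2 - 224·b^3    [distributive law]
= 180·c - 93·b·c - 210·b + 476·b^2 - 270·c^2 + 432·b·c^2 - 312·b^2·c - 224·b^3    [combine like terms]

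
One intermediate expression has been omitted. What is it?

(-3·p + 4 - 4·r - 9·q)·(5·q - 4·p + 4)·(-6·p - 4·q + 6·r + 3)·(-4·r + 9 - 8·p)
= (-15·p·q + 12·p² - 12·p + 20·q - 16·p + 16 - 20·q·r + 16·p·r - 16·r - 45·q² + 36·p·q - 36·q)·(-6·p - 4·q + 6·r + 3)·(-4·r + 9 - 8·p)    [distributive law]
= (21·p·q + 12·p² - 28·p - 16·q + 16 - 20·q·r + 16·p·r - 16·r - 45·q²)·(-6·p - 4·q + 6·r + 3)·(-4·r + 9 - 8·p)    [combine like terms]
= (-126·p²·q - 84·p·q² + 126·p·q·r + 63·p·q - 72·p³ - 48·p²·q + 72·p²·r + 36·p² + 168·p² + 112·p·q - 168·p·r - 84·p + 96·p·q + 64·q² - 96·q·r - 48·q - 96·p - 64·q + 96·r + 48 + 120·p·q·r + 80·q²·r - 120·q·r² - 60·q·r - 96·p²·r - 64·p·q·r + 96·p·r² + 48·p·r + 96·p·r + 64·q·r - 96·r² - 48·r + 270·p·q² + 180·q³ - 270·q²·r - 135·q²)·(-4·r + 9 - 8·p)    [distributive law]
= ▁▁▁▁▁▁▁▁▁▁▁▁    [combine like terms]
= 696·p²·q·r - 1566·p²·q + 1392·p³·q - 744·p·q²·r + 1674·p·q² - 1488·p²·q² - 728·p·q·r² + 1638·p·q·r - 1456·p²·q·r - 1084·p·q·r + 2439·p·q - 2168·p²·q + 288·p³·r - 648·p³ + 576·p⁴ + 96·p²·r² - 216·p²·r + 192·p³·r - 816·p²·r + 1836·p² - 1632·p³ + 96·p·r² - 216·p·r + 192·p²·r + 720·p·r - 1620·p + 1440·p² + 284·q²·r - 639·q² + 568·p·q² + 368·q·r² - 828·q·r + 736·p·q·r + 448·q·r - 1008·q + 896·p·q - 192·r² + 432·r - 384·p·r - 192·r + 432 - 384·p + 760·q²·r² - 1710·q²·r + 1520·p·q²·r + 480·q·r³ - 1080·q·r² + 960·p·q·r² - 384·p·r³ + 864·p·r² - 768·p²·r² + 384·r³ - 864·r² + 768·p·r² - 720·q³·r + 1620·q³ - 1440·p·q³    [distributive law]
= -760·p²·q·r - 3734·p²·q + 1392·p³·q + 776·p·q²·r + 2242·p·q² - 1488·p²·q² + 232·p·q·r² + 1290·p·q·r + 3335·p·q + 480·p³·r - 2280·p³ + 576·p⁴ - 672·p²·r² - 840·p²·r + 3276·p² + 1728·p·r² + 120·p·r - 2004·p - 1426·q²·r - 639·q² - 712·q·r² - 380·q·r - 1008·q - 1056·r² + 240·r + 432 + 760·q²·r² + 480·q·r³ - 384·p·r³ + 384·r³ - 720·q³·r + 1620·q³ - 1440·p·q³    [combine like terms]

After combine like terms, the bracketed line is:

(-174·p²·q + 186·p·q² + 182·p·q·r + 271·p·q - 72·p³ - 24·p²·r + 204·p² - 24·p·r - 180·p - 71·q² - 92·q·r - 112·q + 48·r + 48 - 190·q²·r - 120·q·r² + 96·p·r² - 96·r² + 180·q³)·(-4·r + 9 - 8·p)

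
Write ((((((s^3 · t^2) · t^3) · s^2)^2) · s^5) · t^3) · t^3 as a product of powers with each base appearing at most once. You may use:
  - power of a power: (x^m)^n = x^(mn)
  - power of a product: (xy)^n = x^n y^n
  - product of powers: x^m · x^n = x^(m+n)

((((((s^3 · t^2) · t^3) · s^2)^2) · s^5) · t^3) · t^3
= ((((((s^3 · t^2) · t^3)^2) · ((s^2)^2)) · s^5) · t^3) · t^3    [power of a product]
= ((((((s^3 · t^2)^2) · ((t^3)^2)) · ((s^2)^2)) · s^5) · t^3) · t^3    [power of a product]
= (((((((s^3)^2) · ((t^2)^2)) · ((t^3)^2)) · ((s^2)^2)) · s^5) · t^3) · t^3    [power of a product]
= (((((s^6 · ((t^2)^2)) · ((t^3)^2)) · ((s^2)^2)) · s^5) · t^3) · t^3    [power of a power]
= (((((s^6 · t^4) · ((t^3)^2)) · ((s^2)^2)) · s^5) · t^3) · t^3    [power of a power]
= (((((s^6 · t^4) · t^6) · ((s^2)^2)) · s^5) · t^3) · t^3    [power of a power]
= (((((s^6 · t^4) · t^6) · s^4) · s^5) · t^3) · t^3    [power of a power]
= s^15t^16    [product of powers]

s^15t^16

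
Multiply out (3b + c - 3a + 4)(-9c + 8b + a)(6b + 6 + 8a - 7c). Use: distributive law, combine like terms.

-282b^2c - 554bc + 163abc + 79bc^2 + 144b^3 + 336b^2 + 66ab^2 + 154ab - 186a^2b + 198c^2 - 268ac^2 + 63c^3 - 148ac + 245a^2c + 14a^2 - 24a^3 - 216c + 192b + 24a

(3b + c - 3a + 4)(-9c + 8b + a)(6b + 6 + 8a - 7c)
= (-27bc + 24b^2 + 3ab - 9c^2 + 8bc + ac + 27ac - 24ab - 3a^2 - 36c + 32b + 4a)(6b + 6 + 8a - 7c)    [distributive law]
= (-19bc + 24b^2 - 21ab - 9c^2 + 28ac - 3a^2 - 36c + 32b + 4a)(6b + 6 + 8a - 7c)    [combine like terms]
= -114b^2c - 114bc - 152abc + 133bc^2 + 144b^3 + 144b^2 + 192ab^2 - 168b^2c - 126ab^2 - 126ab - 168a^2b + 147abc - 54bc^2 - 54c^2 - 72ac^2 + 63c^3 + 168abc + 168ac + 224a^2c - 196ac^2 - 18a^2b - 18a^2 - 24a^3 + 21a^2c - 216bc - 216c - 288ac + 252c^2 + 192b^2 + 192b + 256ab - 224bc + 24ab + 24a + 32a^2 - 28ac    [distributive law]
= -282b^2c - 554bc + 163abc + 79bc^2 + 144b^3 + 336b^2 + 66ab^2 + 154ab - 186a^2b + 198c^2 - 268ac^2 + 63c^3 - 148ac + 245a^2c + 14a^2 - 24a^3 - 216c + 192b + 24a    [combine like terms]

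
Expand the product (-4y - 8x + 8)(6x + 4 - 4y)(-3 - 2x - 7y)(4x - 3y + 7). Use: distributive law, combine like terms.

1744x²y + 656xy² - 264xy + 992x³y - 1312x²y² - 184xy³ + 2256y² - 272y - 1648y³ + 336y⁴ + 1120x³ + 336x² + 384x⁴ - 1168x - 672

(-4y - 8x + 8)(6x + 4 - 4y)(-3 - 2x - 7y)(4x - 3y + 7)
= (-24xy - 16y + 16y² - 48x² - 32x + 32xy + 48x + 32 - 32y)(-3 - 2x - 7y)(4x - 3y + 7)    [distributive law]
= (8xy - 48y + 16y² - 48x² + 16x + 32)(-3 - 2x - 7y)(4x - 3y + 7)    [combine like terms]
= (-24xy - 16x²y - 56xy² + 144y + 96xy + 336y² - 48y² - 32xy² - 112y³ + 144x² + 96x³ + 336x²y - 48x - 32x² - 112xy - 96 - 64x - 224y)(4x - 3y + 7)    [distributive law]
= (-40xy + 320x²y - 88xy² - 80y + 288y² - 112y³ + 112x² + 96x³ - 112x - 96)(4x - 3y + 7)    [combine like terms]
= -160x²y + 120xy² - 280xy + 1280x³y - 960x²y² + 2240x²y - 352x²y² + 264xy³ - 616xy² - 320xy + 240y² - 560y + 1152xy² - 864y³ + 2016y² - 448xy³ + 336y⁴ - 784y³ + 448x³ - 336x²y + 784x² + 384x⁴ - 288x³y + 672x³ - 448x² + 336xy - 784x - 384x + 288y - 672    [distributive law]
= 1744x²y + 656xy² - 264xy + 992x³y - 1312x²y² - 184xy³ + 2256y² - 272y - 1648y³ + 336y⁴ + 1120x³ + 336x² + 384x⁴ - 1168x - 672    [combine like terms]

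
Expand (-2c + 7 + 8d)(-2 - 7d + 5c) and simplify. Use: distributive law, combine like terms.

(-2c + 7 + 8d)(-2 - 7d + 5c)
= 4c + 14cd - 10c^2 - 14 - 49d + 35c - 16d - 56d^2 + 40cd    [distributive law]
= 39c + 54cd - 10c^2 - 14 - 65d - 56d^2    [combine like terms]

39c + 54cd - 10c^2 - 14 - 65d - 56d^2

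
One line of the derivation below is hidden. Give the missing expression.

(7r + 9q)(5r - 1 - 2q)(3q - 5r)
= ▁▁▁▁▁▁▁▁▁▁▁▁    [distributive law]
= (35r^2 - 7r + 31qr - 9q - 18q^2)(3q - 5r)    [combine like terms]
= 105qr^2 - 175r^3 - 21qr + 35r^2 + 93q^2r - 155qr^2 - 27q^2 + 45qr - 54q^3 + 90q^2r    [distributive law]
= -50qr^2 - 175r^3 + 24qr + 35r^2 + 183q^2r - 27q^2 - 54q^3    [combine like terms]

After distributive law, the bracketed line is:

(35r^2 - 7r - 14qr + 45qr - 9q - 18q^2)(3q - 5r)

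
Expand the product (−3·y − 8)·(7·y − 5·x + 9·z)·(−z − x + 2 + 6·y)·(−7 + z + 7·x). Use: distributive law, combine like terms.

609·y²·z − 141·y²·z² − 876·x·y²·z − 3423·x·y² + 777·x²·y² + 2646·y² + 882·y³ − 126·y³·z − 882·x·y³ − 2768·x·y·z + 201·x·y·z² + 69·x²·y·z + 2387·x²·y − 105·x³·y − 3066·x·y − 619·y·z² + 27·y·z³ + 2898·y·z + 784·y − 1152·x·z + 536·x·z² + 184·x²·z + 840·x² − 280·x³ − 560·x − 648·z² + 72·z³ + 1008·z

(−3·y − 8)·(7·y − 5·x + 9·z)·(−z − x + 2 + 6·y)·(−7 + z + 7·x)
= (−21·y² + 15·x·y − 27·y·z − 56·y + 40·x − 72·z)·(−z − x + 2 + 6·y)·(−7 + z + 7·x)    [distributive law]
= (21·y²·z + 21·x·y² − 42·y² − 126·y³ − 15·x·y·z − 15·x²·y + 30·x·y + 90·x·y² + 27·y·z² + 27·x·y·z − 54·y·z − 162·y²·z + 56·y·z + 56·x·y − 112·y − 336·y² − 40·x·z − 40·x² + 80·x + 240·x·y + 72·z² + 72·x·z − 144·z − 432·y·z)·(−7 + z + 7·x)    [distributive law]
= (−141·y²·z + 111·x·y² − 378·y² − 126·y³ + 12·x·y·z − 15·x²·y + 326·x·y + 27·y·z² − 430·y·z − 112·y + 32·x·z − 40·x² + 80·x + 72·z² − 144·z)·(−7 + z + 7·x)    [combine like terms]
= 987·y²·z − 141·y²·z² − 987·x·y²·z − 777·x·y² + 111·x·y²·z + 777·x²·y² + 2646·y² − 378·y²·z − 2646·x·y² + 882·y³ − 126·y³·z − 882·x·y³ − 84·x·y·z + 12·x·y·z² + 84·x²·y·z + 105·x²·y − 15·x²·y·z − 105·x³·y − 2282·x·y + 326·x·y·z + 2282·x²·y − 189·y·z² + 27·y·z³ + 189·x·y·z² + 3010·y·z − 430·y·z² − 3010·x·y·z + 784·y − 112·y·z − 784·x·y − 224·x·z + 32·x·z² + 224·x²·z + 280·x² − 40·x²·z − 280·x³ − 560·x + 80·x·z + 560·x² − 504·z² + 72·z³ + 504·x·z² + 1008·z − 144·z² − 1008·x·z    [distributive law]
= 609·y²·z − 141·y²·z² − 876·x·y²·z − 3423·x·y² + 777·x²·y² + 2646·y² + 882·y³ − 126·y³·z − 882·x·y³ − 2768·x·y·z + 201·x·y·z² + 69·x²·y·z + 2387·x²·y − 105·x³·y − 3066·x·y − 619·y·z² + 27·y·z³ + 2898·y·z + 784·y − 1152·x·z + 536·x·z² + 184·x²·z + 840·x² − 280·x³ − 560·x − 648·z² + 72·z³ + 1008·z    [combine like terms]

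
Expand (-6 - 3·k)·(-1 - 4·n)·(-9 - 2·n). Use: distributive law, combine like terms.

(-6 - 3·k)·(-1 - 4·n)·(-9 - 2·n)
= (6 + 24·n + 3·k + 12·k·n)·(-9 - 2·n)    [distributive law]
= -54 - 12·n - 216·n - 48·n^2 - 27·k - 6·k·n - 108·k·n - 24·k·n^2    [distributive law]
= -54 - 228·n - 48·n^2 - 27·k - 114·k·n - 24·k·n^2    [combine like terms]

-54 - 228·n - 48·n^2 - 27·k - 114·k·n - 24·k·n^2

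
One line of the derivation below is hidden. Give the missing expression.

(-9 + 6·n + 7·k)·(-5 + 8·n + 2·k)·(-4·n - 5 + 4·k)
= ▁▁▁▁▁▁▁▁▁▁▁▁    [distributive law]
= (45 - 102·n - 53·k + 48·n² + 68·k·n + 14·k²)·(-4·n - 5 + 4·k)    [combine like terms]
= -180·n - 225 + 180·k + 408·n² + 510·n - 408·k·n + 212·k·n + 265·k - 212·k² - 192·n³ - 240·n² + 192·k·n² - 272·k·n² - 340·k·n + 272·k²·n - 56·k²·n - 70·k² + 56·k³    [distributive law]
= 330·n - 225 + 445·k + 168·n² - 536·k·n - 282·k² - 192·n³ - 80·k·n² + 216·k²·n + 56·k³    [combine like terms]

After distributive law, the bracketed line is:

(45 - 72·n - 18·k - 30·n + 48·n² + 12·k·n - 35·k + 56·k·n + 14·k²)·(-4·n - 5 + 4·k)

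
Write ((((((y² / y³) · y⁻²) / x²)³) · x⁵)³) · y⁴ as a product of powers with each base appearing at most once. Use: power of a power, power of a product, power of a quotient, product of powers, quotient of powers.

((((((y² / y³) · y⁻²) / x²)³) · x⁵)³) · y⁴
= ((((((y² / y³) · y⁻²) / x²)³)³) · ((x⁵)³)) · y⁴    [power of a product]
= (((((y² / y³) · y⁻²) / x²)⁹) · ((x⁵)³)) · y⁴    [power of a power]
= (((((y² / y³) · y⁻²)⁹) / ((x²)⁹)) · ((x⁵)³)) · y⁴    [power of a quotient]
= (((((y² / y³)⁹) · ((y⁻²)⁹)) / ((x²)⁹)) · ((x⁵)³)) · y⁴    [power of a product]
= ((((((y²)⁹) / ((y³)⁹)) · ((y⁻²)⁹)) / ((x²)⁹)) · ((x⁵)³)) · y⁴    [power of a quotient]
= ((((y¹⁸ / ((y³)⁹)) · ((y⁻²)⁹)) / ((x²)⁹)) · ((x⁵)³)) · y⁴    [power of a power]
= ((((y¹⁸ / y²⁷) · ((y⁻²)⁹)) / ((x²)⁹)) · ((x⁵)³)) · y⁴    [power of a power]
= (((y⁻⁹ · ((y⁻²)⁹)) / ((x²)⁹)) · ((x⁵)³)) · y⁴    [quotient of powers]
= (((y⁻⁹ · y⁻¹⁸) / ((x²)⁹)) · ((x⁵)³)) · y⁴    [power of a power]
= ((y⁻²⁷ / ((x²)⁹)) · ((x⁵)³)) · y⁴    [product of powers]
= ((y⁻²⁷ / x¹⁸) · ((x⁵)³)) · y⁴    [power of a power]
= ((y⁻²⁷ / x¹⁸) · x¹⁵) · y⁴    [power of a power]
= x⁻³·y⁻²³    [quotient of powers; product of powers]

x⁻³·y⁻²³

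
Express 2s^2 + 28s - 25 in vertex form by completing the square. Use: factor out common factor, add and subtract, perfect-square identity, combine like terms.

2s^2 + 28s - 25
= 2(s^2 + 14s) - 25    [factor out 2 from the s-terms]
= 2(s^2 + 14s + 49 - 49) - 25    [add and subtract 49 inside the bracket]
= 2(s + 7)^2 - 98 - 25    [perfect-square identity]
= 2(s + 7)^2 - 123    [combine constants]

2(s + 7)^2 - 123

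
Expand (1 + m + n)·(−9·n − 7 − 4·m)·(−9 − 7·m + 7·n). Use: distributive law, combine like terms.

(1 + m + n)·(−9·n − 7 − 4·m)·(−9 − 7·m + 7·n)
= (−9·n − 7 − 4·m − 9·m·n − 7·m − 4·m^2 − 9·n^2 − 7·n − 4·m·n)·(−9 − 7·m + 7·n)    [distributive law]
= (−16·n − 7 − 11·m − 13·m·n − 4·m^2 − 9·n^2)·(−9 − 7·m + 7·n)    [combine like terms]
= 144·n + 112·m·n − 112·n^2 + 63 + 49·m − 49·n + 99·m + 77·m^2 − 77·m·n + 117·m·n + 91·m^2·n − 91·m·n^2 + 36·m^2 + 28·m^3 − 28·m^2·n + 81·n^2 + 63·m·n^2 − 63·n^3    [distributive law]
= 95·n + 152·m·n − 31·n^2 + 63 + 148·m + 113·m^2 + 63·m^2·n − 28·m·n^2 + 28·m^3 − 63·n^3    [combine like terms]

95·n + 152·m·n − 31·n^2 + 63 + 148·m + 113·m^2 + 63·m^2·n − 28·m·n^2 + 28·m^3 − 63·n^3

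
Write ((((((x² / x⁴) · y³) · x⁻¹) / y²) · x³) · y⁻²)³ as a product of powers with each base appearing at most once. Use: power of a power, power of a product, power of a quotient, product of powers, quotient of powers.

((((((x² / x⁴) · y³) · x⁻¹) / y²) · x³) · y⁻²)³
= ((((((x² / x⁴) · y³) · x⁻¹) / y²) · x³)³) · ((y⁻²)³)    [power of a product]
= ((((((x² / x⁴) · y³) · x⁻¹) / y²)³) · ((x³)³)) · ((y⁻²)³)    [power of a product]
= ((((((x² / x⁴) · y³) · x⁻¹)³) / ((y²)³)) · ((x³)³)) · ((y⁻²)³)    [power of a quotient]
= ((((((x² / x⁴) · y³)³) · ((x⁻¹)³)) / ((y²)³)) · ((x³)³)) · ((y⁻²)³)    [power of a product]
= ((((((x² / x⁴)³) · ((y³)³)) · ((x⁻¹)³)) / ((y²)³)) · ((x³)³)) · ((y⁻²)³)    [power of a product]
= (((((((x²)³) / ((x⁴)³)) · ((y³)³)) · ((x⁻¹)³)) / ((y²)³)) · ((x³)³)) · ((y⁻²)³)    [power of a quotient]
= (((((x⁶ / ((x⁴)³)) · ((y³)³)) · ((x⁻¹)³)) / ((y²)³)) · ((x³)³)) · ((y⁻²)³)    [power of a power]
= (((((x⁶ / x¹²) · ((y³)³)) · ((x⁻¹)³)) / ((y²)³)) · ((x³)³)) · ((y⁻²)³)    [power of a power]
= ((((x⁻⁶ · ((y³)³)) · ((x⁻¹)³)) / ((y²)³)) · ((x³)³)) · ((y⁻²)³)    [quotient of powers]
= ((((x⁻⁶ · y⁹) · ((x⁻¹)³)) / ((y²)³)) · ((x³)³)) · ((y⁻²)³)    [power of a power]
= ((((x⁻⁶ · y⁹) · x⁻³) / ((y²)³)) · ((x³)³)) · ((y⁻²)³)    [power of a power]
= ((((x⁻⁶ · y⁹) · x⁻³) / y⁶) · ((x³)³)) · ((y⁻²)³)    [power of a power]
= ((((x⁻⁶ · y⁹) · x⁻³) / y⁶) · x⁹) · ((y⁻²)³)    [power of a power]
= ((((x⁻⁶ · y⁹) · x⁻³) / y⁶) · x⁹) · y⁻⁶    [power of a power]
= y⁻³    [quotient of powers; product of powers]

y⁻³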